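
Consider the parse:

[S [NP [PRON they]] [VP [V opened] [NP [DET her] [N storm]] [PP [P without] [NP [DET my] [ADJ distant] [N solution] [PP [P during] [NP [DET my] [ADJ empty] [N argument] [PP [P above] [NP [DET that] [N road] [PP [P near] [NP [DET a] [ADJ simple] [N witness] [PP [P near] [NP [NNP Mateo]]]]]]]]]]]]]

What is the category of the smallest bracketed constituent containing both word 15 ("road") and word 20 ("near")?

Both words fall inside [NP that road near a simple witness near Mateo] (words 14–21), and no smaller constituent contains them both. Label: NP.

NP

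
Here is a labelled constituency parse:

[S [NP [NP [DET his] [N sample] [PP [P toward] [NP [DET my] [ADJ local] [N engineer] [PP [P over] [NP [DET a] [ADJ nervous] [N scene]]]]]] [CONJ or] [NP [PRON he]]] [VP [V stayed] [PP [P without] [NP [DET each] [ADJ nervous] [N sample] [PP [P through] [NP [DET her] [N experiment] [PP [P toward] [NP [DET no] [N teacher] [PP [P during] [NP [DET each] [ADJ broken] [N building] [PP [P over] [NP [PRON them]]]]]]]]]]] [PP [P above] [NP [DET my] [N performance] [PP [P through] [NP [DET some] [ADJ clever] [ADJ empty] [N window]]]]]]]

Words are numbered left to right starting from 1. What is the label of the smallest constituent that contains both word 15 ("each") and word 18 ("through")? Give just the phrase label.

NP

Word 15 lies under S → VP → PP → NP → DET; word 18 lies under S → VP → PP → NP → PP → P. The lowest shared node is the NP.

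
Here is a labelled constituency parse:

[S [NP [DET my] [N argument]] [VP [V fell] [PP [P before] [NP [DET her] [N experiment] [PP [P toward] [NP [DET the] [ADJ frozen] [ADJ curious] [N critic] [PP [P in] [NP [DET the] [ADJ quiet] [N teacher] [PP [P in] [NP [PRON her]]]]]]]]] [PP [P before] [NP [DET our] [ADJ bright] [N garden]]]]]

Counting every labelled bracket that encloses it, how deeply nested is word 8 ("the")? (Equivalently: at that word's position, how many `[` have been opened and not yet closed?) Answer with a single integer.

7

Path from the root down to the word: S → VP → PP → NP → PP → NP → DET. That is 7 enclosing brackets.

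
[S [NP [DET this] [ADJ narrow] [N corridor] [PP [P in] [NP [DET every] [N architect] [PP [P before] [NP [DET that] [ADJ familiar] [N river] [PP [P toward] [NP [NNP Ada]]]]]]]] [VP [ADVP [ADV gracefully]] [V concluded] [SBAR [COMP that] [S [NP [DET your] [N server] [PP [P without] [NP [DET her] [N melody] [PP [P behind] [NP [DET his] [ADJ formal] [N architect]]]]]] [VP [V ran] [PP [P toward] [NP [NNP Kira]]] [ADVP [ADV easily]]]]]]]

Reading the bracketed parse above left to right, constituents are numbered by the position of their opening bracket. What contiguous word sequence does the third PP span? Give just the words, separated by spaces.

toward Ada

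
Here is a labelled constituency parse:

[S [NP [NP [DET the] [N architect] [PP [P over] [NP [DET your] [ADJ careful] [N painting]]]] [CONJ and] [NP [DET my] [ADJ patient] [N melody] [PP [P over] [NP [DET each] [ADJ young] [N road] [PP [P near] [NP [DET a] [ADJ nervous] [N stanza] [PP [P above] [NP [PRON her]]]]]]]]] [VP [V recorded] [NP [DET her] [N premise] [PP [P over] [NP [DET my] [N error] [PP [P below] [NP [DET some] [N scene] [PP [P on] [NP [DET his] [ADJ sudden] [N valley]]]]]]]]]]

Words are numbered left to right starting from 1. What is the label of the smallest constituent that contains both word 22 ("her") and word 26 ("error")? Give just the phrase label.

NP

Word 22 lies under S → VP → NP → DET; word 26 lies under S → VP → NP → PP → NP → N. The lowest shared node is the NP.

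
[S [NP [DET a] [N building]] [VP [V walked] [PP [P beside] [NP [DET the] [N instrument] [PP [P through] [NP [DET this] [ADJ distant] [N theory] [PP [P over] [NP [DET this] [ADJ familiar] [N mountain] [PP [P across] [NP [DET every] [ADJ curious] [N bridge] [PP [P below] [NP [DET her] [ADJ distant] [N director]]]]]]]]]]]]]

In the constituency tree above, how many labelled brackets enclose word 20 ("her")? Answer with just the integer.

13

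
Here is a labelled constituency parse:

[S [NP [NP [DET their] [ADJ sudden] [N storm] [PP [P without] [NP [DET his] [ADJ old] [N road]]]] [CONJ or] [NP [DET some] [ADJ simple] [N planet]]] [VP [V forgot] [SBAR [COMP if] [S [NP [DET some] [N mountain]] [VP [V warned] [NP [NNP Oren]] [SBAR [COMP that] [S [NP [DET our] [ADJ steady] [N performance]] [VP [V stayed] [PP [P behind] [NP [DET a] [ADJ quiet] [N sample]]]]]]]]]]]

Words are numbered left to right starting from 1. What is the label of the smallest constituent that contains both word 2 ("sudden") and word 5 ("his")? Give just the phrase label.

NP

Word 2 lies under S → NP → NP → ADJ; word 5 lies under S → NP → NP → PP → NP → DET. The lowest shared node is the NP.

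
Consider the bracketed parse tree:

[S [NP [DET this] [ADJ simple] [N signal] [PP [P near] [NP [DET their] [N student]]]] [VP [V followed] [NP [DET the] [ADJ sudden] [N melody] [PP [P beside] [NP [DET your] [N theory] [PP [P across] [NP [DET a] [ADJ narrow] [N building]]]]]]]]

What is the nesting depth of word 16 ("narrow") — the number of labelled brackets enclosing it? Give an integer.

8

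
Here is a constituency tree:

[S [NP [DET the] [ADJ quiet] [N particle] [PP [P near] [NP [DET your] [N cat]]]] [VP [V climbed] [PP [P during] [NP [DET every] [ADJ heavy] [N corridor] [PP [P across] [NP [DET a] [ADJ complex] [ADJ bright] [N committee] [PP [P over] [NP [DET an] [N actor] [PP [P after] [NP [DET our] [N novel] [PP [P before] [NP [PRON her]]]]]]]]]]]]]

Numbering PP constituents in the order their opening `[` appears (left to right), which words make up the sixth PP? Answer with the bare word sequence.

before her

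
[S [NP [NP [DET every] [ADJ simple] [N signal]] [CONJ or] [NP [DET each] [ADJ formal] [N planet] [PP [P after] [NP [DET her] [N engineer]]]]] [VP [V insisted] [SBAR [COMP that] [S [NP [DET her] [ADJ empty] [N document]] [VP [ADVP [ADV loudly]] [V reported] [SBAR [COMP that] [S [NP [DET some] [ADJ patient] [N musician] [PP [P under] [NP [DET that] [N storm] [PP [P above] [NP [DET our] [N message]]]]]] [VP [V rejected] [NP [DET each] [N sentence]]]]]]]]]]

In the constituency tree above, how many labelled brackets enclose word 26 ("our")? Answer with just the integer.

Path from the root down to the word: S → VP → SBAR → S → VP → SBAR → S → NP → PP → NP → PP → NP → DET. That is 13 enclosing brackets.

13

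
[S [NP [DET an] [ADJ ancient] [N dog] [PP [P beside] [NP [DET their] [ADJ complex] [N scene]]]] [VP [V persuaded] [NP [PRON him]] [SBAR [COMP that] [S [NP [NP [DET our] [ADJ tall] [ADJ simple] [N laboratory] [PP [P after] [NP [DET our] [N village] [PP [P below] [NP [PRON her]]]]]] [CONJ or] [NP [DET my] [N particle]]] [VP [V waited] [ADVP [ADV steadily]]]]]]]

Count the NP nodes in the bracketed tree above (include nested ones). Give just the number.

Listing each NP by its span: [NP an ancient dog beside their complex scene]; [NP their complex scene]; [NP him]; [NP our tall simple laboratory after our village below her or my particle]; [NP our tall simple laboratory after our village below her]; [NP our village below her] … — that makes 8.

8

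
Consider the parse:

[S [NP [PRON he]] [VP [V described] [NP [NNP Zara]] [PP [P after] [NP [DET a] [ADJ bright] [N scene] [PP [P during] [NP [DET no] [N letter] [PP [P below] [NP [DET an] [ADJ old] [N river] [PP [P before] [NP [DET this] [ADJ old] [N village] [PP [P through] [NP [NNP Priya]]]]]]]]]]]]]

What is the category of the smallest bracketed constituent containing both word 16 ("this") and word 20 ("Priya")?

The smallest bracket enclosing both words is [NP this old village through Priya], so the label is NP.

NP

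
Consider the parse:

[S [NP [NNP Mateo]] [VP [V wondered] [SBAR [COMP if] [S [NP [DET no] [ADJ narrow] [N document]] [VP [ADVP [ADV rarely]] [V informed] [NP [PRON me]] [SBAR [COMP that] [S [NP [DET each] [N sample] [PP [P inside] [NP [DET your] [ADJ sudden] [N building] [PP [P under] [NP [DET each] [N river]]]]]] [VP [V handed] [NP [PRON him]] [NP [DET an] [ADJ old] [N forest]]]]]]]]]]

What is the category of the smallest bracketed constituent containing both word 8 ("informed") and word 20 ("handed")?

The smallest bracket enclosing both words is [VP rarely informed me that each sample inside your sudden building under each river handed him an old forest], so the label is VP.

VP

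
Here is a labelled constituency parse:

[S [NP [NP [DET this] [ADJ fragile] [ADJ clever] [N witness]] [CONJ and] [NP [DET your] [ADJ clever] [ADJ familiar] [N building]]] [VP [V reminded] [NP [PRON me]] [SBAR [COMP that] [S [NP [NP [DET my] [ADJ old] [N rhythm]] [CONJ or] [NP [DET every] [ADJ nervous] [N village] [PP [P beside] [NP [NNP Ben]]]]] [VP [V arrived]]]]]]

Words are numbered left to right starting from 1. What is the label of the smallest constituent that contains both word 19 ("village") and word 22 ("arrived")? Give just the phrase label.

The smallest bracket enclosing both words is [S my old rhythm or every nervous village beside Ben arrived], so the label is S.

S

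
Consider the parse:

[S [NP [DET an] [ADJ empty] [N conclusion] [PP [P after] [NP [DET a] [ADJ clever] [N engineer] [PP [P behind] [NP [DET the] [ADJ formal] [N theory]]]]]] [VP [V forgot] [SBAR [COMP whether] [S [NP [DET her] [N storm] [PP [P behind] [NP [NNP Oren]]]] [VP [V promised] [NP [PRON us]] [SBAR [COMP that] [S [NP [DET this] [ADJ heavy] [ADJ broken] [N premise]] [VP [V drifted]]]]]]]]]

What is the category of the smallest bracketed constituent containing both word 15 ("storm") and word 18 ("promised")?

S

Both words fall inside [S her storm behind Oren promised us that this heavy broken premise drifted] (words 14–25), and no smaller constituent contains them both. Label: S.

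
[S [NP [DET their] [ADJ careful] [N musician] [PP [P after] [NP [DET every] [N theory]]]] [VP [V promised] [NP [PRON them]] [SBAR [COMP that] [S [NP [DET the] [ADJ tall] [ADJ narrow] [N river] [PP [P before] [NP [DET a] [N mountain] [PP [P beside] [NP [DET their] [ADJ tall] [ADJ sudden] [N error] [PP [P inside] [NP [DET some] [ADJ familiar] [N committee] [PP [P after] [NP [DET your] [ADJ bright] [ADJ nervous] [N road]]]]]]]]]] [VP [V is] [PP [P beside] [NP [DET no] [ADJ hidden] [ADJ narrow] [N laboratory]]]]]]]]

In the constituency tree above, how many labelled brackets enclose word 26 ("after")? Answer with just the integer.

13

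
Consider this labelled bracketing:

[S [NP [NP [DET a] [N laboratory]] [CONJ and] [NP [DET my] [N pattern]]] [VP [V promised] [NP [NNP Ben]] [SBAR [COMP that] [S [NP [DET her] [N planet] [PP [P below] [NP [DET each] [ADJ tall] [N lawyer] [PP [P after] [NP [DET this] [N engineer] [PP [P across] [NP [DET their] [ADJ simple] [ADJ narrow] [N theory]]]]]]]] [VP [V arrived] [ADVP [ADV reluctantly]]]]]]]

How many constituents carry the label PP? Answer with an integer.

3

Listing each PP by its span: [PP below each tall lawyer after this engineer across their simple narrow theory]; [PP after this engineer across their simple narrow theory]; [PP across their simple narrow theory] — that makes 3.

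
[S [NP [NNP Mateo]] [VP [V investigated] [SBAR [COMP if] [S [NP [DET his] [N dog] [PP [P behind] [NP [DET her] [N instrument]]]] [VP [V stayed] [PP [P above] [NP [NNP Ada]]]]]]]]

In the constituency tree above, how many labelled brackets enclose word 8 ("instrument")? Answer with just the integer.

8

The word sits inside N, which is inside NP, inside PP, inside NP, inside S, inside SBAR, inside VP, inside S — 8 brackets in all.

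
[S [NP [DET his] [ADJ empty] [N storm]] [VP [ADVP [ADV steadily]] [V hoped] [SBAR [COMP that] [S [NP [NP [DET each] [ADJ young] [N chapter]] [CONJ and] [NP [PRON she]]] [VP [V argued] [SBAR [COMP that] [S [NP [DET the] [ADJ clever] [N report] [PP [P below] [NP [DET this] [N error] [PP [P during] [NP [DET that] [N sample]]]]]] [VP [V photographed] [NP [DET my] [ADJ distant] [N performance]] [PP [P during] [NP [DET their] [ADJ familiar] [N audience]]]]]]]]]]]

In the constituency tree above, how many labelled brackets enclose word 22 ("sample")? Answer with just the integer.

13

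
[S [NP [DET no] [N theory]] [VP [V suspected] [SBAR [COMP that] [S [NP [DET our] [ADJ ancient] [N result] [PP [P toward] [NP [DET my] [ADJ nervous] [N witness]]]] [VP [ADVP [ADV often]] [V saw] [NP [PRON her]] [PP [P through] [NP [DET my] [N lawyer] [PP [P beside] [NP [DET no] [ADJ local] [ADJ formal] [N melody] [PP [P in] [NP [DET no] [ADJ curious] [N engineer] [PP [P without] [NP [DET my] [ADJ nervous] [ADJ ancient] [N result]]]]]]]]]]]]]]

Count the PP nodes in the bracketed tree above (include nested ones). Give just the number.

5

Listing each PP by its span: [PP toward my nervous witness]; [PP through my lawyer beside no local formal melody in no curious engineer without my nervous ancient result]; [PP beside no local formal melody in no curious engineer without my nervous ancient result]; [PP in no curious engineer without my nervous ancient result]; [PP without my nervous ancient result] — that makes 5.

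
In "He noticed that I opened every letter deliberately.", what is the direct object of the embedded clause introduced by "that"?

"opened" heads the VP of the embedded clause introduced by "that", and "every letter" is its direct object.

every letter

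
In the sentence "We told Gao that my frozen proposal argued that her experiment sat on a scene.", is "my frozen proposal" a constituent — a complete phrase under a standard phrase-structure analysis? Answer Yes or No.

Yes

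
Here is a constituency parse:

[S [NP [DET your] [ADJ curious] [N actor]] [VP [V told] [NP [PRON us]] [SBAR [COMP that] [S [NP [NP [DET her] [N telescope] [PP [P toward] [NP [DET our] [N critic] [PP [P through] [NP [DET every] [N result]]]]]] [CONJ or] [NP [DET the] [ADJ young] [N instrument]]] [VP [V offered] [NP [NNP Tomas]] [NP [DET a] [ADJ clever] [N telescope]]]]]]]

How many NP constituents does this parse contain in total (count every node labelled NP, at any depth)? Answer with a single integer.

9

Listing each NP by its span: [NP your curious actor]; [NP us]; [NP her telescope toward our critic through every result or the young instrument]; [NP her telescope toward our critic through every result]; [NP our critic through every result]; [NP every result] … — that makes 9.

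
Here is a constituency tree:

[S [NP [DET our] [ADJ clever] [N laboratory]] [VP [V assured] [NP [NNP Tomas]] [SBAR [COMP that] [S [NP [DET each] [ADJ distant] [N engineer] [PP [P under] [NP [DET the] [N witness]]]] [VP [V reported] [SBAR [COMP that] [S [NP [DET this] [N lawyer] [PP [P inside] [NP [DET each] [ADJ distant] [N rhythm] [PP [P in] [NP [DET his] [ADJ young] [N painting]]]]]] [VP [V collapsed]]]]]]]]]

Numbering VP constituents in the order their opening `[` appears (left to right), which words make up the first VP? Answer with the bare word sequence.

Opening `[VP` markers occur at word positions 4, 13, 25; the first of these opens the constituent [VP assured Tomas that each distant engineer under the witness reported that this lawyer inside each distant rhythm in his young painting collapsed].

assured Tomas that each distant engineer under the witness reported that this lawyer inside each distant rhythm in his young painting collapsed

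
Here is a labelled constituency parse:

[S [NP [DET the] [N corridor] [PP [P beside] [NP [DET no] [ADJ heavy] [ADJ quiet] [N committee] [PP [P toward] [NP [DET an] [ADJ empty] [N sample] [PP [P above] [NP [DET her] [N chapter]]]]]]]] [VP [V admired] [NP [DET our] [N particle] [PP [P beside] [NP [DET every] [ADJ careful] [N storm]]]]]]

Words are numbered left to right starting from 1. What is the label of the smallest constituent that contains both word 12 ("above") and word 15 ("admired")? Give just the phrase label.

S

Word 12 lies under S → NP → PP → NP → PP → NP → PP → P; word 15 lies under S → VP → V. The lowest shared node is the S.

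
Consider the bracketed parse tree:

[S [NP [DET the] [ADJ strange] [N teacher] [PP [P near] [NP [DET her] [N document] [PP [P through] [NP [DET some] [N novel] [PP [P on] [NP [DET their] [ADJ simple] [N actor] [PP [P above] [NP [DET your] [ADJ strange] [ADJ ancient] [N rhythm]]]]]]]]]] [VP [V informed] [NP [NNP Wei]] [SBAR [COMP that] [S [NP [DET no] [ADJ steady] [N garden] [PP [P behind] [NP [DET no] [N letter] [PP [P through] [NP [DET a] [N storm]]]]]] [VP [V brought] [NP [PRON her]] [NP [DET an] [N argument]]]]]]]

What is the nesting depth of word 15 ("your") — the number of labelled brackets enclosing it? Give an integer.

11

The word sits inside DET, which is inside NP, inside PP, inside NP, inside PP, inside NP, inside PP, inside NP, inside PP, inside NP, inside S — 11 brackets in all.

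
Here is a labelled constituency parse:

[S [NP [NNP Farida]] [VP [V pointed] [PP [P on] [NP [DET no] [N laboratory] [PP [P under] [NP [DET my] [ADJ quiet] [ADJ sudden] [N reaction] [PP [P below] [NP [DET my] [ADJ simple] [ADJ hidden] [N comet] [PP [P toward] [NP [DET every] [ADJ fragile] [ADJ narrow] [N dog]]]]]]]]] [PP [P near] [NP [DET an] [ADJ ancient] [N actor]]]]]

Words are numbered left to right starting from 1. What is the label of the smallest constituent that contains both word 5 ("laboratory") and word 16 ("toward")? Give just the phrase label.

Word 5 lies under S → VP → PP → NP → N; word 16 lies under S → VP → PP → NP → PP → NP → PP → NP → PP → P. The lowest shared node is the NP.

NP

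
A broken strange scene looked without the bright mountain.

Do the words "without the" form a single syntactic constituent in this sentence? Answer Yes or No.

No

The smallest constituent containing the whole sequence is the prepositional phrase [PP without the bright mountain], but the sequence is only part of it — it straddles the boundary between preposition "without" and noun phrase "the bright mountain".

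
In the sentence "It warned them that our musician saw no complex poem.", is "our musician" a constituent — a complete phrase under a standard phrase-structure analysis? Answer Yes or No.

"our musician" is exactly the noun phrase [NP our musician], a complete constituent.

Yes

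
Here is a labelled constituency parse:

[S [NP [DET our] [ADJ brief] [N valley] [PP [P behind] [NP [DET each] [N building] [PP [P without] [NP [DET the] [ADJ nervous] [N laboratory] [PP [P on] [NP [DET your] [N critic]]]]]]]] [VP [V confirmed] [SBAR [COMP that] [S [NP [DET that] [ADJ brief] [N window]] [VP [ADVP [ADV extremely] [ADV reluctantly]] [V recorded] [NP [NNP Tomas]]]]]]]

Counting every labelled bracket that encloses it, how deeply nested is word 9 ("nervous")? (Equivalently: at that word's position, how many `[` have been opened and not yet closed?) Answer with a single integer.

7

Path from the root down to the word: S → NP → PP → NP → PP → NP → ADJ. That is 7 enclosing brackets.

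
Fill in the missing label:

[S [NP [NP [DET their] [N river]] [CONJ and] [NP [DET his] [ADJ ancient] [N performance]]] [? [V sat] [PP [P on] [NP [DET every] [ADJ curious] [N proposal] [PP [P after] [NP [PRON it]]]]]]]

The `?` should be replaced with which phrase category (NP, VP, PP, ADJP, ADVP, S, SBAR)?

Looking at what the `?` directly dominates — V 'sat', PP — this is a verb phrase (VP).

VP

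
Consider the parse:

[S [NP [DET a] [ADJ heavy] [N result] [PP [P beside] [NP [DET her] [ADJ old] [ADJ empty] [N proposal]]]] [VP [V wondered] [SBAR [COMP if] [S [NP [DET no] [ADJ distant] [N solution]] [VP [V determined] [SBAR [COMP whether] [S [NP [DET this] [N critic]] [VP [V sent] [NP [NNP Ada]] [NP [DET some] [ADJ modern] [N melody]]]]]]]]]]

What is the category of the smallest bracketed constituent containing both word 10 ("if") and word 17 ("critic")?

SBAR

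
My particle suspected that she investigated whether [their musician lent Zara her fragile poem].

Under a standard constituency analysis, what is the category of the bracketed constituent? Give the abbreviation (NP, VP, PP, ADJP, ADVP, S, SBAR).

S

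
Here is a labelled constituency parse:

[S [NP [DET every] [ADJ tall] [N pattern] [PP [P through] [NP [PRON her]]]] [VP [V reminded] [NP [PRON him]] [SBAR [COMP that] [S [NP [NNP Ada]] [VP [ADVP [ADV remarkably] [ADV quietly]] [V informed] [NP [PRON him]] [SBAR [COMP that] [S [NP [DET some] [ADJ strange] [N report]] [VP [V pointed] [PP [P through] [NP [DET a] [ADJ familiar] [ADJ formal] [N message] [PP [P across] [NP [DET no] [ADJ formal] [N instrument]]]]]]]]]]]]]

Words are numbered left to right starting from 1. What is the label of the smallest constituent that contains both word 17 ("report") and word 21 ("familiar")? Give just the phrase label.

Both words fall inside [S some strange report pointed through a familiar formal message across no formal instrument] (words 15–27), and no smaller constituent contains them both. Label: S.

S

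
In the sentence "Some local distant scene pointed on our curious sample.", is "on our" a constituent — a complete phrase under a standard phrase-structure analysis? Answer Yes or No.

"on" belongs to the preposition "on" while "our" belongs to the noun phrase "our curious sample"; a span that runs across that boundary is not a single phrase.

No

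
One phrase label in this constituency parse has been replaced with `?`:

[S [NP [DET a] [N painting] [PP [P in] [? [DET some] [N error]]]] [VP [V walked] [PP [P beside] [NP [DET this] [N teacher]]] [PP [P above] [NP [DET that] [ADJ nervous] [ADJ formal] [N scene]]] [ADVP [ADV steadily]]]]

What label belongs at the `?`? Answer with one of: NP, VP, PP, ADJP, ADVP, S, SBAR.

NP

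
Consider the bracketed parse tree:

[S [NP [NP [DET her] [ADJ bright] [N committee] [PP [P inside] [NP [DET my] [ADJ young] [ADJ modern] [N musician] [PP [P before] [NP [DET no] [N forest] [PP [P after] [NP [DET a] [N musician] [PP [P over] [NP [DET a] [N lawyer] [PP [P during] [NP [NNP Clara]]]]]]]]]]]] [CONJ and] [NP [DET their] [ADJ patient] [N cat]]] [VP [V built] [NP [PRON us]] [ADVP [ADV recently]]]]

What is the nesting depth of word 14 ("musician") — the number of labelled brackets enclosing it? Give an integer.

10

Counting open brackets not yet closed at "musician": [S [NP [NP [PP [NP [PP [NP [PP [NP [N = 10.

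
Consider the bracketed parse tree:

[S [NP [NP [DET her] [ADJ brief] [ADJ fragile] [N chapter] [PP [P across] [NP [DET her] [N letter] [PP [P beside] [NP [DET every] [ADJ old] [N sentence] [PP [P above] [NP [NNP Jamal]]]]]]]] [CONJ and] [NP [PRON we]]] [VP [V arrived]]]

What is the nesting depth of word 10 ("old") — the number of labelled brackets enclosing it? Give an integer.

8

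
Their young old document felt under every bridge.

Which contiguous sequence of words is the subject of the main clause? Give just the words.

"their young old document" is the NP that combines with the VP headed by "felt" to form the main clause — the subject.

their young old document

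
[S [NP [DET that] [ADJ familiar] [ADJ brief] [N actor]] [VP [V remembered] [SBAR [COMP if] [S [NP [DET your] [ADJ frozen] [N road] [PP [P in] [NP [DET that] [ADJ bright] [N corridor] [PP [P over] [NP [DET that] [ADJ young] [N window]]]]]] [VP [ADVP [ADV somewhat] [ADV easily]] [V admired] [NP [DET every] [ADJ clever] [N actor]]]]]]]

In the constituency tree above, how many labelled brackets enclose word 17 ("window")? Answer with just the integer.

10

Path from the root down to the word: S → VP → SBAR → S → NP → PP → NP → PP → NP → N. That is 10 enclosing brackets.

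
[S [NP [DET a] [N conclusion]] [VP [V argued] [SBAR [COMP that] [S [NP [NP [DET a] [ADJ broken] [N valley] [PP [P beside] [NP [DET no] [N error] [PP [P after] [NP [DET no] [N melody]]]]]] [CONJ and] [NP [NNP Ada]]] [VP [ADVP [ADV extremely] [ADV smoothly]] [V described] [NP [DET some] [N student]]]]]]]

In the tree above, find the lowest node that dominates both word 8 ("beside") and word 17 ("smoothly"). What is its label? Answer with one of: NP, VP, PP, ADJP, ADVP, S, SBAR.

The smallest bracket enclosing both words is [S a broken valley beside no error after no melody and Ada extremely smoothly described some student], so the label is S.

S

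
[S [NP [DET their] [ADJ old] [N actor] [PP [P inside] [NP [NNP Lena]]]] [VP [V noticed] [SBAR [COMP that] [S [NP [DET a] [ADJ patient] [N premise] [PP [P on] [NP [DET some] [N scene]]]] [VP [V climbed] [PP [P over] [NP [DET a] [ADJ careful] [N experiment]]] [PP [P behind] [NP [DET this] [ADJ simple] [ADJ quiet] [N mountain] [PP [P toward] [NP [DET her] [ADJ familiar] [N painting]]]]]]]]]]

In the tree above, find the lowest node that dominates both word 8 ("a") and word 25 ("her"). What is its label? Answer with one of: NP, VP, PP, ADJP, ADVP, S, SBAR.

The smallest bracket enclosing both words is [S a patient premise on some scene climbed over a careful experiment behind this simple quiet mountain toward her familiar painting], so the label is S.

S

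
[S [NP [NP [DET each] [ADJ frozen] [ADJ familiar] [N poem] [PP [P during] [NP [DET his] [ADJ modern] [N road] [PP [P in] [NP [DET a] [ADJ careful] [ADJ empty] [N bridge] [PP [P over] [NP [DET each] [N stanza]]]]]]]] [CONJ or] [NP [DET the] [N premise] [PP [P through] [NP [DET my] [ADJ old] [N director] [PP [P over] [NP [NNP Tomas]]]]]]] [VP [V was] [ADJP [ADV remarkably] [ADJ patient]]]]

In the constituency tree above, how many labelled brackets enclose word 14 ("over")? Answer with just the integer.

The word sits inside P, which is inside PP, inside NP, inside PP, inside NP, inside PP, inside NP, inside NP, inside S — 9 brackets in all.

9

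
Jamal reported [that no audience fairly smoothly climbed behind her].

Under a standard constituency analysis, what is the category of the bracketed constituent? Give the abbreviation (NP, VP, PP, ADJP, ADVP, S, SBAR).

SBAR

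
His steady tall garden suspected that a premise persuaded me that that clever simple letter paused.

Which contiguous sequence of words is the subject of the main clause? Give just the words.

In the main clause the verb is "suspected"; the NP preceding it, "his steady tall garden", is the subject.

his steady tall garden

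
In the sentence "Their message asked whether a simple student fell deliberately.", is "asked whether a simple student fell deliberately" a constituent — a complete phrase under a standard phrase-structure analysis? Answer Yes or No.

Yes

The sequence corresponds to a single VP node — the verb phrase "asked whether a simple student fell deliberately".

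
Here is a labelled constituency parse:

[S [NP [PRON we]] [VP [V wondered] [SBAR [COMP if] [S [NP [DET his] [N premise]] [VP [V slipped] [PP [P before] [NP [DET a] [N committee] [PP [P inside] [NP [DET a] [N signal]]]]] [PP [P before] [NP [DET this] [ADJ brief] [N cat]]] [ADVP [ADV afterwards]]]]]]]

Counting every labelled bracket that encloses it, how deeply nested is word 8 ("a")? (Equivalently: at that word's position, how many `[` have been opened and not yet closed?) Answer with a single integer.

Counting open brackets not yet closed at "a": [S [VP [SBAR [S [VP [PP [NP [DET = 8.

8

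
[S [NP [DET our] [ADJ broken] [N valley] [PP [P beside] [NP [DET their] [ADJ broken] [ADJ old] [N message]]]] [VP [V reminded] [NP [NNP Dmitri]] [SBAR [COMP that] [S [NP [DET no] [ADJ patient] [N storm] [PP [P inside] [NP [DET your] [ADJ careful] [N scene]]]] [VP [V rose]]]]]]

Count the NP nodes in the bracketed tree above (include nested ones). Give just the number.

Listing each NP by its span: [NP our broken valley beside their broken old message]; [NP their broken old message]; [NP Dmitri]; [NP no patient storm inside your careful scene]; [NP your careful scene] — that makes 5.

5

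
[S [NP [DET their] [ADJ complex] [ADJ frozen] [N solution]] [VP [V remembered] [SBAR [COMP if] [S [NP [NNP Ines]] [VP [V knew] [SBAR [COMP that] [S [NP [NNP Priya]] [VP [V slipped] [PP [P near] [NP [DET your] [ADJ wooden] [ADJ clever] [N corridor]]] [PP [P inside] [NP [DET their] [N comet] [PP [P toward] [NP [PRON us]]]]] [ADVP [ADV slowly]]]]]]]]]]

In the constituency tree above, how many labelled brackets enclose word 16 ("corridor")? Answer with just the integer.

Path from the root down to the word: S → VP → SBAR → S → VP → SBAR → S → VP → PP → NP → N. That is 11 enclosing brackets.

11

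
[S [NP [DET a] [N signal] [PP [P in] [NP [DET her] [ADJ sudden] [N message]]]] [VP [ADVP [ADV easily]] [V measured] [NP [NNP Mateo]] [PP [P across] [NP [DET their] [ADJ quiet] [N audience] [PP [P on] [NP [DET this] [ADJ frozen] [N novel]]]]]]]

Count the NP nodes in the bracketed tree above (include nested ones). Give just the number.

5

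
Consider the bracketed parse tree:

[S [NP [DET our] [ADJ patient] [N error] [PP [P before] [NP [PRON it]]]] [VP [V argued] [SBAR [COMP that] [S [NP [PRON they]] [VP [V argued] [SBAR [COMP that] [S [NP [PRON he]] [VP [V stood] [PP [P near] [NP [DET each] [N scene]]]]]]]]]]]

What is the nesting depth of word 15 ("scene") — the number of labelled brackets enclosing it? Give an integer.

11

Path from the root down to the word: S → VP → SBAR → S → VP → SBAR → S → VP → PP → NP → N. That is 11 enclosing brackets.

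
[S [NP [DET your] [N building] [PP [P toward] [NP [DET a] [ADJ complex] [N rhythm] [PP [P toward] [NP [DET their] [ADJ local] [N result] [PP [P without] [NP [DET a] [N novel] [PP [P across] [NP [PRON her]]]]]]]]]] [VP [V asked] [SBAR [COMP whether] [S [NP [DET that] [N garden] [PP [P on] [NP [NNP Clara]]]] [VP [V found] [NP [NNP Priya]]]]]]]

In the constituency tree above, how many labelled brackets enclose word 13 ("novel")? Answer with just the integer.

Counting open brackets not yet closed at "novel": [S [NP [PP [NP [PP [NP [PP [NP [N = 9.

9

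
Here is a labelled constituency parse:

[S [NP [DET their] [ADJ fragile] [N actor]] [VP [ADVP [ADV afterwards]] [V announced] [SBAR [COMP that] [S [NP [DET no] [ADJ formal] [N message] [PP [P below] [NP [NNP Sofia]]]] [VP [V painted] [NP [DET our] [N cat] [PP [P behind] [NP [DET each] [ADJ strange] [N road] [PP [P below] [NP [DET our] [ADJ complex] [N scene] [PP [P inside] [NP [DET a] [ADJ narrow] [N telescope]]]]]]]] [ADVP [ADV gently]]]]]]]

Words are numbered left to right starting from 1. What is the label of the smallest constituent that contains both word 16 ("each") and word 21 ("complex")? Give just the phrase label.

The smallest bracket enclosing both words is [NP each strange road below our complex scene inside a narrow telescope], so the label is NP.

NP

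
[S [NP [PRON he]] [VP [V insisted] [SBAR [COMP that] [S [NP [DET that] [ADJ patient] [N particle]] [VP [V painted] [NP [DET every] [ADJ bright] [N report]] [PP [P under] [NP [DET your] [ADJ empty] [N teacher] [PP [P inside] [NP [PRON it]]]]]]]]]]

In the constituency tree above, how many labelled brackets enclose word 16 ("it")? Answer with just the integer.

10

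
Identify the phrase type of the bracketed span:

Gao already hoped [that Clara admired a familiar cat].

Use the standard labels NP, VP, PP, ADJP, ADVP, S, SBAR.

The span is built around the complementizer "that" — a subordinate clause (SBAR).

SBAR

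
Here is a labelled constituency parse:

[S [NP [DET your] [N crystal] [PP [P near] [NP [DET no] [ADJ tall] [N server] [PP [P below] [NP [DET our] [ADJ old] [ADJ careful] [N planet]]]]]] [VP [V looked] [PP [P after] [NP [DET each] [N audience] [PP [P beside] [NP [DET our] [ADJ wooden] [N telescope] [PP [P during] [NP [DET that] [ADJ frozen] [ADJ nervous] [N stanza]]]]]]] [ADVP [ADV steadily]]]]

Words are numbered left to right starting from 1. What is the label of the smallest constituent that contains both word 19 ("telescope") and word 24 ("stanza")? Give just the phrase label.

Word 19 lies under S → VP → PP → NP → PP → NP → N; word 24 lies under S → VP → PP → NP → PP → NP → PP → NP → N. The lowest shared node is the NP.

NP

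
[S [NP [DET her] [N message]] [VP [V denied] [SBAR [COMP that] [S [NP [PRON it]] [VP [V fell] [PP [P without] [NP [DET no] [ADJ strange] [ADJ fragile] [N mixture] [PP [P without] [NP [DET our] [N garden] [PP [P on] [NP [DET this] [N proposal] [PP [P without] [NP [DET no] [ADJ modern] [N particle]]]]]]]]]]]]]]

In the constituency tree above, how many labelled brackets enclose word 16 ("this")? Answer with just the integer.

12

The word sits inside DET, which is inside NP, inside PP, inside NP, inside PP, inside NP, inside PP, inside VP, inside S, inside SBAR, inside VP, inside S — 12 brackets in all.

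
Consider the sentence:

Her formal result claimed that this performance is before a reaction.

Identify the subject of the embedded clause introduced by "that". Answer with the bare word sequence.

The subject of the embedded clause introduced by "that" is the NP immediately before the verb "is": "this performance".

this performance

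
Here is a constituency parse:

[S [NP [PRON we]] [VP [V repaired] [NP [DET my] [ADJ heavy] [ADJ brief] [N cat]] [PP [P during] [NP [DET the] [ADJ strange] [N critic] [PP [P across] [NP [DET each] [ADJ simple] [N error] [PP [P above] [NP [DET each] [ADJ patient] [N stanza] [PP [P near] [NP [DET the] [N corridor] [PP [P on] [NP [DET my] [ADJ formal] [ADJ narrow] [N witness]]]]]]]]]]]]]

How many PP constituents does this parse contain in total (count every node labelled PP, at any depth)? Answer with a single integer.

The PP constituents are: [PP during the strange critic across each simple error above each patient stanza near the corridor on my formal narrow witness]; [PP across each simple error above each patient stanza near the corridor on my formal narrow witness]; [PP above each patient stanza near the corridor on my formal narrow witness]; [PP near the corridor on my formal narrow witness]; [PP on my formal narrow witness]. Total: 5.

5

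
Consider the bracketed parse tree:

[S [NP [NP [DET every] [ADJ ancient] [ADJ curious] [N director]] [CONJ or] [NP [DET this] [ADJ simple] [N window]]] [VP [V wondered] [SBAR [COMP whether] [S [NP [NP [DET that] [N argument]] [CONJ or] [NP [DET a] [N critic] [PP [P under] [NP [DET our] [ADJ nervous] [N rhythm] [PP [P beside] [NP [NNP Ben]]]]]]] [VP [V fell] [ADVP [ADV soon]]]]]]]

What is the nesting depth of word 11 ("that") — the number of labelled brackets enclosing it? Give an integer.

Counting open brackets not yet closed at "that": [S [VP [SBAR [S [NP [NP [DET = 7.

7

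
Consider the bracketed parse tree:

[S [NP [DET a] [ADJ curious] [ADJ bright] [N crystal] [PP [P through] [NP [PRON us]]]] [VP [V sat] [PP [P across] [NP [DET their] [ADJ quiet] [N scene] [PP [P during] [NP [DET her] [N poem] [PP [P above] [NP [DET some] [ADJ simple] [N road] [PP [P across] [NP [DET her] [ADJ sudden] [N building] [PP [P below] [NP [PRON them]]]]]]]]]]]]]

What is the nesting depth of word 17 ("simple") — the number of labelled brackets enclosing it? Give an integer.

Path from the root down to the word: S → VP → PP → NP → PP → NP → PP → NP → ADJ. That is 9 enclosing brackets.

9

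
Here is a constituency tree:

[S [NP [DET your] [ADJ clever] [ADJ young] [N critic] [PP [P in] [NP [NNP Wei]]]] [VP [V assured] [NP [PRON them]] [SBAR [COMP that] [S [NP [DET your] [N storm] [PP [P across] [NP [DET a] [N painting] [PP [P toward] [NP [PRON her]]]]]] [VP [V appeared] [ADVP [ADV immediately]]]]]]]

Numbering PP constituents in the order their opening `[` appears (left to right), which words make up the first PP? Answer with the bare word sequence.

In left-to-right order the PP constituents are "in Wei"; "across a painting toward her"; "toward her". Number 1 is "in Wei".

in Wei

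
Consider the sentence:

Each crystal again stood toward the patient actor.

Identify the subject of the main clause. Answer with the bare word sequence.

each crystal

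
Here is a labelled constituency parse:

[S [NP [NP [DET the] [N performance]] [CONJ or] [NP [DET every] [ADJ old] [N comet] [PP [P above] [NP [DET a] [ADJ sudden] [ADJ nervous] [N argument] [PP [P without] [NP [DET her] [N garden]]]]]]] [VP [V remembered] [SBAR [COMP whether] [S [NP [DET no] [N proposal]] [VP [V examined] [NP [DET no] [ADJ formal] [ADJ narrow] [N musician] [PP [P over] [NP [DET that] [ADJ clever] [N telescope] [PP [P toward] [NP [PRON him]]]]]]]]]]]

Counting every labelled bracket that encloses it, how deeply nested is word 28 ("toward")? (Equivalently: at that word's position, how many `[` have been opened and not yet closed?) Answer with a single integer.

The word sits inside P, which is inside PP, inside NP, inside PP, inside NP, inside VP, inside S, inside SBAR, inside VP, inside S — 10 brackets in all.

10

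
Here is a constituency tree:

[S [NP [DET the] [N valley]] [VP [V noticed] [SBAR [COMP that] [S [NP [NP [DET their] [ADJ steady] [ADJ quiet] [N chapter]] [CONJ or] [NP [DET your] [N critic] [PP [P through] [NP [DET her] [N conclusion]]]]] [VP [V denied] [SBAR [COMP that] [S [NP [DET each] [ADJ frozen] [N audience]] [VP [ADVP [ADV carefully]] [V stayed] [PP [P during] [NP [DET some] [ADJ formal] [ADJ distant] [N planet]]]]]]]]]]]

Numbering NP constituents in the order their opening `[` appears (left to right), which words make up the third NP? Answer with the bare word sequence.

Opening `[NP` markers occur at word positions 1, 5, 5, 10, 13, 17, 23; the third of these opens the constituent [NP their steady quiet chapter].

their steady quiet chapter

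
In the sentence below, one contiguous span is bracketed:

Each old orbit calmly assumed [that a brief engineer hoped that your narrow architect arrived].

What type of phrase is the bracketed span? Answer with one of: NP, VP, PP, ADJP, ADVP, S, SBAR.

SBAR

The span is built around the complementizer "that" — a subordinate clause (SBAR).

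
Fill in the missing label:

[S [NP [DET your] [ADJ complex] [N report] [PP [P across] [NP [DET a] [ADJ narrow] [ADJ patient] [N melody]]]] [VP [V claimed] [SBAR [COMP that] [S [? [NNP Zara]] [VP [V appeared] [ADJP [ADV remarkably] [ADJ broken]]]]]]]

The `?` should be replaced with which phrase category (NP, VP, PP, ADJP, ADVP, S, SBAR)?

NP

The `?` node immediately contains: NNP 'Zara'. That is the internal structure of a noun phrase, so the label is NP.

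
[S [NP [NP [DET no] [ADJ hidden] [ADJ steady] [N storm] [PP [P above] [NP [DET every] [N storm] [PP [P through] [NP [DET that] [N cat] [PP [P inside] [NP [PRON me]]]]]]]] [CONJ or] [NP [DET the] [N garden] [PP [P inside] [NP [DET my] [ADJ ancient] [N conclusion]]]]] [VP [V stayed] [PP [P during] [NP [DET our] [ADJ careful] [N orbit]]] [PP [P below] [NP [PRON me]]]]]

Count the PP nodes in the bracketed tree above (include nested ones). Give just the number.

6

Listing each PP by its span: [PP above every storm through that cat inside me]; [PP through that cat inside me]; [PP inside me]; [PP inside my ancient conclusion]; [PP during our careful orbit]; [PP below me] — that makes 6.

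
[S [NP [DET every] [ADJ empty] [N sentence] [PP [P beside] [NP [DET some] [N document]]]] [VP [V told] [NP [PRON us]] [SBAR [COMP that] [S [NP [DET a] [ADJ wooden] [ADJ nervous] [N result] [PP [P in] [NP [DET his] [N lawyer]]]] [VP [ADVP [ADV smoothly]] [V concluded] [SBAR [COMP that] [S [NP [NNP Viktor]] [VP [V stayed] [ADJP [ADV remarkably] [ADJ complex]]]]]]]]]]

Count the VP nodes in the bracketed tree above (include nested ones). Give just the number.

The VP constituents are: [VP told us that a wooden nervous result in his lawyer smoothly concluded that Viktor stayed remarkably complex]; [VP smoothly concluded that Viktor stayed remarkably complex]; [VP stayed remarkably complex]. Total: 3.

3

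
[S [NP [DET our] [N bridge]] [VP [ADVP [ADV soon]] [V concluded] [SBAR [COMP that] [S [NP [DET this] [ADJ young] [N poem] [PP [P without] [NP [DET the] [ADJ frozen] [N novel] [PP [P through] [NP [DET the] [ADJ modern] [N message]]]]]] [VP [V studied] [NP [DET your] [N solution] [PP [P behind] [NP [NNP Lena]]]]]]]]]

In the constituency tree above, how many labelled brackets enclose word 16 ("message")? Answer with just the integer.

Path from the root down to the word: S → VP → SBAR → S → NP → PP → NP → PP → NP → N. That is 10 enclosing brackets.

10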